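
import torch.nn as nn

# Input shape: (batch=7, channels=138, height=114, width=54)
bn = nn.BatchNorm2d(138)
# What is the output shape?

Input shape: (7, 138, 114, 54)
Output shape: (7, 138, 114, 54)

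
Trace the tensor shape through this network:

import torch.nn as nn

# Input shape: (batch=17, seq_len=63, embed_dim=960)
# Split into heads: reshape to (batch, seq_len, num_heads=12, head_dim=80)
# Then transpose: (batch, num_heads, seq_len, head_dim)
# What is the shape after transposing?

Input shape: (17, 63, 960)
  -> after reshape: (17, 63, 12, 80)
Output shape: (17, 12, 63, 80)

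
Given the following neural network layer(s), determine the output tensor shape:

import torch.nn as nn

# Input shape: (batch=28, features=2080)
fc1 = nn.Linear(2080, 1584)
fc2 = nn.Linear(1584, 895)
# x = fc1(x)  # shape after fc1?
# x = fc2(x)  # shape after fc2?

Input shape: (28, 2080)
  -> after fc1: (28, 1584)
Output shape: (28, 895)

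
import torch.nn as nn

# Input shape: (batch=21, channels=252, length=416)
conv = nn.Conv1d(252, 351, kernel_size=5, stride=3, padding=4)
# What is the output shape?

Input shape: (21, 252, 416)
Output shape: (21, 351, 140)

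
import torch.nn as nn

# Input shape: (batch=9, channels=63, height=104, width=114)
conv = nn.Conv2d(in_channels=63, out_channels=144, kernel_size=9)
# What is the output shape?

Input shape: (9, 63, 104, 114)
Output shape: (9, 144, 96, 106)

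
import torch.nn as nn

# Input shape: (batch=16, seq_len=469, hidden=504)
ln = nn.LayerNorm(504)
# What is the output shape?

Input shape: (16, 469, 504)
Output shape: (16, 469, 504)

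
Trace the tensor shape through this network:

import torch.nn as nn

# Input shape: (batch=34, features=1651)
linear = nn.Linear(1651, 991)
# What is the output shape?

Input shape: (34, 1651)
Output shape: (34, 991)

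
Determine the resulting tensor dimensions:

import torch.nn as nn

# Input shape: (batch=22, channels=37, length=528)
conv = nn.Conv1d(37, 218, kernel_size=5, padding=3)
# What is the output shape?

Input shape: (22, 37, 528)
Output shape: (22, 218, 530)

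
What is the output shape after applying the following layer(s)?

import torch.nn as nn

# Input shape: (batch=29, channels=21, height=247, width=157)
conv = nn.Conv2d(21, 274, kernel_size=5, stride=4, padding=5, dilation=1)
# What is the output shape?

Input shape: (29, 21, 247, 157)
Output shape: (29, 274, 64, 41)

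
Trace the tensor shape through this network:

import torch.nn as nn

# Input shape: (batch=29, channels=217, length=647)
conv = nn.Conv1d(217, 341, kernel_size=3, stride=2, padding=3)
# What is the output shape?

Input shape: (29, 217, 647)
Output shape: (29, 341, 326)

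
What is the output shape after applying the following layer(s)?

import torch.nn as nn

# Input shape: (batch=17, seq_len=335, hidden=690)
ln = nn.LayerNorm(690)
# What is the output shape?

Input shape: (17, 335, 690)
Output shape: (17, 335, 690)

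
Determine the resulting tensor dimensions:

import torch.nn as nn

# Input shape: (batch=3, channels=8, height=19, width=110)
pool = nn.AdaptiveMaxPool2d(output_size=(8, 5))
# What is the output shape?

Input shape: (3, 8, 19, 110)
Output shape: (3, 8, 8, 5)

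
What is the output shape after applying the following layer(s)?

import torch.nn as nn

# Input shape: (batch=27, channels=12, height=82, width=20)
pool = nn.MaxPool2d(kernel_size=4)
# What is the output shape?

Input shape: (27, 12, 82, 20)
Output shape: (27, 12, 20, 5)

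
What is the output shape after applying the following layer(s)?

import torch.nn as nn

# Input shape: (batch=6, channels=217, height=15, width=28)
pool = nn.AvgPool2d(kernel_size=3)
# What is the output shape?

Input shape: (6, 217, 15, 28)
Output shape: (6, 217, 5, 9)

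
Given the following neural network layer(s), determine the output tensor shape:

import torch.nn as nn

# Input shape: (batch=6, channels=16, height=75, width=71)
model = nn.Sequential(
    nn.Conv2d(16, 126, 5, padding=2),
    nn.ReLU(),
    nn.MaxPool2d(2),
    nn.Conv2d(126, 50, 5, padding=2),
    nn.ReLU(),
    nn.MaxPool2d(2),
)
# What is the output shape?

Input shape: (6, 16, 75, 71)
  -> after first Conv2d: (6, 126, 75, 71)
  -> after first MaxPool2d: (6, 126, 37, 35)
  -> after second Conv2d: (6, 50, 37, 35)
Output shape: (6, 50, 18, 17)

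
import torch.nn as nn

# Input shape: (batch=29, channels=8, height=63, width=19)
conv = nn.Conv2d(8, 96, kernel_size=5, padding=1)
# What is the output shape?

Input shape: (29, 8, 63, 19)
Output shape: (29, 96, 61, 17)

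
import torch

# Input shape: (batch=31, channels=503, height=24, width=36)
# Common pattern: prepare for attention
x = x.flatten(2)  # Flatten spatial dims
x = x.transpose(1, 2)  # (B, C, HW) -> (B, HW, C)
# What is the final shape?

Input shape: (31, 503, 24, 36)
  -> after flatten(2): (31, 503, 864)
Output shape: (31, 864, 503)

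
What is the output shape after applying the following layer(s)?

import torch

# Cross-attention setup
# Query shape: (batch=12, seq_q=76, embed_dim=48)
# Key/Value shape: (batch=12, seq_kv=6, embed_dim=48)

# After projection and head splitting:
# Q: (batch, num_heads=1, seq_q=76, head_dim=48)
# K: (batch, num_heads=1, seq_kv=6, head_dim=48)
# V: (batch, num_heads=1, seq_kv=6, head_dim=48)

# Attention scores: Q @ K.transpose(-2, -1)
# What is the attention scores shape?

Input shape: (12, 76, 48)
Output shape: (12, 1, 76, 6)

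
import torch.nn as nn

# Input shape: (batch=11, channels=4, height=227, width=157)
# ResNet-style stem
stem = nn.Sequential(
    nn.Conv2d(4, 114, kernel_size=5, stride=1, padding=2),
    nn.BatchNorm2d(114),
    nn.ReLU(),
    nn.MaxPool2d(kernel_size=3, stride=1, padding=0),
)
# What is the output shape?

Input shape: (11, 4, 227, 157)
  -> after Conv2d 5x5 stride=1: (11, 114, 227, 157)
Output shape: (11, 114, 225, 155)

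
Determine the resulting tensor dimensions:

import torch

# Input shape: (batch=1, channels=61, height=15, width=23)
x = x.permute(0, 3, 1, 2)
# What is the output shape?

Input shape: (1, 61, 15, 23)
Output shape: (1, 23, 61, 15)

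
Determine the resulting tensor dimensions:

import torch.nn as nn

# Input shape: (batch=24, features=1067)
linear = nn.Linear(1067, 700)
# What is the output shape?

Input shape: (24, 1067)
Output shape: (24, 700)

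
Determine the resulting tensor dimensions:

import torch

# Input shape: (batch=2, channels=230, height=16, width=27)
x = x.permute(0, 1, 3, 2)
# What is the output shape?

Input shape: (2, 230, 16, 27)
Output shape: (2, 230, 27, 16)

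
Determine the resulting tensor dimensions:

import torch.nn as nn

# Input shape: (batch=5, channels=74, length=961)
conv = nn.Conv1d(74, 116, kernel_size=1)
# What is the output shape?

Input shape: (5, 74, 961)
Output shape: (5, 116, 961)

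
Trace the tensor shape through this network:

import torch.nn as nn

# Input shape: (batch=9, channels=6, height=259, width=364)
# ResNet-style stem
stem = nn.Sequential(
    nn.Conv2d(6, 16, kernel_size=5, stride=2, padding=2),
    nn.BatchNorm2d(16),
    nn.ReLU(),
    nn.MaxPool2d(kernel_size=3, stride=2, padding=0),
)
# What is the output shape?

Input shape: (9, 6, 259, 364)
  -> after Conv2d 5x5 stride=2: (9, 16, 130, 182)
Output shape: (9, 16, 64, 90)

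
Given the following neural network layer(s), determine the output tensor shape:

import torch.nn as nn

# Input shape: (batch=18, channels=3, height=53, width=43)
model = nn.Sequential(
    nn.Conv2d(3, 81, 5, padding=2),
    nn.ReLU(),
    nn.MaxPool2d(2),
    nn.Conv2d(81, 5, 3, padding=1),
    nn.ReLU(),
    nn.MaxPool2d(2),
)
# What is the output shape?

Input shape: (18, 3, 53, 43)
  -> after first Conv2d: (18, 81, 53, 43)
  -> after first MaxPool2d: (18, 81, 26, 21)
  -> after second Conv2d: (18, 5, 26, 21)
Output shape: (18, 5, 13, 10)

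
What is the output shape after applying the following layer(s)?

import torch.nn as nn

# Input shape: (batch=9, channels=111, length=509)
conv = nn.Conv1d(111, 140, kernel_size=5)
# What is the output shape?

Input shape: (9, 111, 509)
Output shape: (9, 140, 505)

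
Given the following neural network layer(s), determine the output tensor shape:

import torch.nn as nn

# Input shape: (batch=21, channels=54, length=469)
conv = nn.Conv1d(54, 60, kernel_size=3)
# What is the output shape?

Input shape: (21, 54, 469)
Output shape: (21, 60, 467)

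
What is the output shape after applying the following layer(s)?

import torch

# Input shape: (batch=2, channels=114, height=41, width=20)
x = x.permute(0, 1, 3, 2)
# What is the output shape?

Input shape: (2, 114, 41, 20)
Output shape: (2, 114, 20, 41)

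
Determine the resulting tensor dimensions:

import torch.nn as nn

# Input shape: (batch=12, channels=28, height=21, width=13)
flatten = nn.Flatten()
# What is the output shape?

Input shape: (12, 28, 21, 13)
Output shape: (12, 7644)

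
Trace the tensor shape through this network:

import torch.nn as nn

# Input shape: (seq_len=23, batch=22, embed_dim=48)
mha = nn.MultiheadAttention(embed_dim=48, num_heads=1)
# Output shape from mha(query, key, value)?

Input shape: (23, 22, 48)
Output shape: (23, 22, 48)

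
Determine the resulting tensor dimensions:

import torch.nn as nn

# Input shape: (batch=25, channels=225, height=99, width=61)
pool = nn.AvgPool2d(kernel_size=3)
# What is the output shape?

Input shape: (25, 225, 99, 61)
Output shape: (25, 225, 33, 20)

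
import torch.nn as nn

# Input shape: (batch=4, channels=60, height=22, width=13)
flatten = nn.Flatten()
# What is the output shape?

Input shape: (4, 60, 22, 13)
Output shape: (4, 17160)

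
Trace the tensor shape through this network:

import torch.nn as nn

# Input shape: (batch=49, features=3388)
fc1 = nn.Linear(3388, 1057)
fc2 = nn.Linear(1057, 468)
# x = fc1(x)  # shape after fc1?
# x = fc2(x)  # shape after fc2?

Input shape: (49, 3388)
  -> after fc1: (49, 1057)
Output shape: (49, 468)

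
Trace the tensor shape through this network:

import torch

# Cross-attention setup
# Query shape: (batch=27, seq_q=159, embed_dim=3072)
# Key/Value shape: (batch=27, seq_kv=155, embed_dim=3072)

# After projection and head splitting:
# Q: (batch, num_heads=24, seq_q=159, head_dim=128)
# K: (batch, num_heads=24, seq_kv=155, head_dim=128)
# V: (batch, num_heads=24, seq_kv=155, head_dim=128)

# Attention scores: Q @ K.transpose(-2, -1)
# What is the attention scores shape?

Input shape: (27, 159, 3072)
Output shape: (27, 24, 159, 155)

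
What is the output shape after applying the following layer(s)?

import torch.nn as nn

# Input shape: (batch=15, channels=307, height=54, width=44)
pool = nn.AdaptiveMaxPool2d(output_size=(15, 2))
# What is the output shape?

Input shape: (15, 307, 54, 44)
Output shape: (15, 307, 15, 2)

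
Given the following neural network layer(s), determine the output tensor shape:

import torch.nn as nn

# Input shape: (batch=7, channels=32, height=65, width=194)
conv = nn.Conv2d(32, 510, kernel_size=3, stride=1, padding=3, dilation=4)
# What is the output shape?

Input shape: (7, 32, 65, 194)
Output shape: (7, 510, 63, 192)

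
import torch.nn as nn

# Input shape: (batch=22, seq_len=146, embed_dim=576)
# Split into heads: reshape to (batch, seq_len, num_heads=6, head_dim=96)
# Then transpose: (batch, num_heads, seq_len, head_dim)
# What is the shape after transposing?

Input shape: (22, 146, 576)
  -> after reshape: (22, 146, 6, 96)
Output shape: (22, 6, 146, 96)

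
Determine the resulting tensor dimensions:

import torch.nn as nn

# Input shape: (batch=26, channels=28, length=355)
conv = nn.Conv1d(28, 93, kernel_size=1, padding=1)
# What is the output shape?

Input shape: (26, 28, 355)
Output shape: (26, 93, 357)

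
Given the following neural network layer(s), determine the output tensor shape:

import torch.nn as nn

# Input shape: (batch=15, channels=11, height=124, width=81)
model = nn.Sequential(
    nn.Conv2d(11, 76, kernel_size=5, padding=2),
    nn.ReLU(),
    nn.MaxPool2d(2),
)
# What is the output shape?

Input shape: (15, 11, 124, 81)
  -> after Conv2d: (15, 76, 124, 81)
  -> after ReLU: (15, 76, 124, 81)
Output shape: (15, 76, 62, 40)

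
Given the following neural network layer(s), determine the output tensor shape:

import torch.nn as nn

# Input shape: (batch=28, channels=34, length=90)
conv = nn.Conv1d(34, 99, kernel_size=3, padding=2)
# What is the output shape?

Input shape: (28, 34, 90)
Output shape: (28, 99, 92)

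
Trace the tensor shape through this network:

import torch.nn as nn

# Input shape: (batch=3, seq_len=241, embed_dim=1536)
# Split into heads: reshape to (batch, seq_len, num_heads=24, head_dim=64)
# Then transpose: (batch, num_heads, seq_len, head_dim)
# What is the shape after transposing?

Input shape: (3, 241, 1536)
  -> after reshape: (3, 241, 24, 64)
Output shape: (3, 24, 241, 64)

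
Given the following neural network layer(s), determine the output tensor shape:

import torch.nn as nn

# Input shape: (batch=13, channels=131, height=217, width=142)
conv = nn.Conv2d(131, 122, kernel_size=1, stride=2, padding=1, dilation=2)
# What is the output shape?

Input shape: (13, 131, 217, 142)
Output shape: (13, 122, 110, 72)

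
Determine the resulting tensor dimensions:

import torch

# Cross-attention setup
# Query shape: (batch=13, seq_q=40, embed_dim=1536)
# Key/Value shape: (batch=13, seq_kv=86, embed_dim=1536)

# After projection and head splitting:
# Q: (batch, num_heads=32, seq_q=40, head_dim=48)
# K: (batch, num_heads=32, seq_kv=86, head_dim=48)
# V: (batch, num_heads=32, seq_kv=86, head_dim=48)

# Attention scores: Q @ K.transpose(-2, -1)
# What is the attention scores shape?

Input shape: (13, 40, 1536)
Output shape: (13, 32, 40, 86)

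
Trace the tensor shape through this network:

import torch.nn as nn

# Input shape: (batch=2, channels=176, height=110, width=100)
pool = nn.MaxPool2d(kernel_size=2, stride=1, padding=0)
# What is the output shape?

Input shape: (2, 176, 110, 100)
Output shape: (2, 176, 109, 99)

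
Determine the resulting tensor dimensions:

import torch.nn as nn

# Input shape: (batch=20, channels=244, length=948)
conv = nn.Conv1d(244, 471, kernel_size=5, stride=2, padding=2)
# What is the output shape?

Input shape: (20, 244, 948)
Output shape: (20, 471, 474)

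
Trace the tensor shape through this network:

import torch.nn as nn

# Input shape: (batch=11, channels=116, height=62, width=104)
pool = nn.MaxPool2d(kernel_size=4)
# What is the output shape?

Input shape: (11, 116, 62, 104)
Output shape: (11, 116, 15, 26)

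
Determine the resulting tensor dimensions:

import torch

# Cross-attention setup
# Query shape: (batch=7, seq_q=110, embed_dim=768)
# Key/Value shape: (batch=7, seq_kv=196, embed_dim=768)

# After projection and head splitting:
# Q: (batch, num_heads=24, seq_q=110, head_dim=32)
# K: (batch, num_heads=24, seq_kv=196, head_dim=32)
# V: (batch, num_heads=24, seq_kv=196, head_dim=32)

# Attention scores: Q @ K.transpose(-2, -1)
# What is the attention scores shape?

Input shape: (7, 110, 768)
Output shape: (7, 24, 110, 196)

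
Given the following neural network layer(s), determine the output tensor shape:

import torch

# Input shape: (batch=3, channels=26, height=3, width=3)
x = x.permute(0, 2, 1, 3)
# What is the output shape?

Input shape: (3, 26, 3, 3)
Output shape: (3, 3, 26, 3)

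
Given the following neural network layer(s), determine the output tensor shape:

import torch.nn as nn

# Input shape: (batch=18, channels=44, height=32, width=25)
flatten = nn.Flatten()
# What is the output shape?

Input shape: (18, 44, 32, 25)
Output shape: (18, 35200)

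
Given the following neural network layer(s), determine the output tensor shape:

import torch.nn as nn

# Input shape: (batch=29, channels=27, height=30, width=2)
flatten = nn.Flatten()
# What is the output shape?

Input shape: (29, 27, 30, 2)
Output shape: (29, 1620)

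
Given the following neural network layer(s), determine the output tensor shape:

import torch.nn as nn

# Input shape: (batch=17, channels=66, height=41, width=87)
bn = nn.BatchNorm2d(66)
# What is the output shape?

Input shape: (17, 66, 41, 87)
Output shape: (17, 66, 41, 87)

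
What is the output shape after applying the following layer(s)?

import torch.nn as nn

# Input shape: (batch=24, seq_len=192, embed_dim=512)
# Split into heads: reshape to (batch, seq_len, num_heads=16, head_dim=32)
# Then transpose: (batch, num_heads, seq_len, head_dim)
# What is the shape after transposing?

Input shape: (24, 192, 512)
  -> after reshape: (24, 192, 16, 32)
Output shape: (24, 16, 192, 32)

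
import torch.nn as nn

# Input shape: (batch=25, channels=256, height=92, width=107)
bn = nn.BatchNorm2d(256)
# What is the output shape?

Input shape: (25, 256, 92, 107)
Output shape: (25, 256, 92, 107)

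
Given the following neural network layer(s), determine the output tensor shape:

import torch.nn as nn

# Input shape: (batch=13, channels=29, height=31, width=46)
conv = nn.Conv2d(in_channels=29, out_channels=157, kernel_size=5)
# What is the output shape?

Input shape: (13, 29, 31, 46)
Output shape: (13, 157, 27, 42)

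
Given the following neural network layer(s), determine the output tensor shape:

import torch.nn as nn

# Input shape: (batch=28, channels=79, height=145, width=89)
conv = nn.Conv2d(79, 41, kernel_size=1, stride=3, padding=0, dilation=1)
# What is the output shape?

Input shape: (28, 79, 145, 89)
Output shape: (28, 41, 49, 30)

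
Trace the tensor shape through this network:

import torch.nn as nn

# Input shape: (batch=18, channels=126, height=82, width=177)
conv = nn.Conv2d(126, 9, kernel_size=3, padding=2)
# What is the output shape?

Input shape: (18, 126, 82, 177)
Output shape: (18, 9, 84, 179)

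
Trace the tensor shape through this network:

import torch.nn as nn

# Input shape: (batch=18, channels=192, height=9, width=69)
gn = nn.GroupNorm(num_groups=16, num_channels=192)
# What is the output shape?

Input shape: (18, 192, 9, 69)
Output shape: (18, 192, 9, 69)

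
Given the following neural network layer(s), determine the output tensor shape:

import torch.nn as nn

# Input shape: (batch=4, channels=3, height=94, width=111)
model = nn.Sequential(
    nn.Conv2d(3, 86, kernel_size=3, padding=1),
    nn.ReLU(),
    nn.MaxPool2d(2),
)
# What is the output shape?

Input shape: (4, 3, 94, 111)
  -> after Conv2d: (4, 86, 94, 111)
  -> after ReLU: (4, 86, 94, 111)
Output shape: (4, 86, 47, 55)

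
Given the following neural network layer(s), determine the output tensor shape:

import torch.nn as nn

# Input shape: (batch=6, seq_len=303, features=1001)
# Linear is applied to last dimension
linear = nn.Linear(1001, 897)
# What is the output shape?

Input shape: (6, 303, 1001)
Output shape: (6, 303, 897)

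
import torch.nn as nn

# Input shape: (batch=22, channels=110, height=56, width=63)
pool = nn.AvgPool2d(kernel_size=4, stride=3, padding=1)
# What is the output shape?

Input shape: (22, 110, 56, 63)
Output shape: (22, 110, 19, 21)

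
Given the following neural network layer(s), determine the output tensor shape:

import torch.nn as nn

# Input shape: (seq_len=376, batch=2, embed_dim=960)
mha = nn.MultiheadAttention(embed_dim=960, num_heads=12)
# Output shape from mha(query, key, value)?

Input shape: (376, 2, 960)
Output shape: (376, 2, 960)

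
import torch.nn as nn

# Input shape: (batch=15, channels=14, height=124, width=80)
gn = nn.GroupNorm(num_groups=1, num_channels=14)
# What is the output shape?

Input shape: (15, 14, 124, 80)
Output shape: (15, 14, 124, 80)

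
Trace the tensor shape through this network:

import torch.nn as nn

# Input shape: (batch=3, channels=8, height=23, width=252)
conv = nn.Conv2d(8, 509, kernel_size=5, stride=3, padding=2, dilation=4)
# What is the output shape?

Input shape: (3, 8, 23, 252)
Output shape: (3, 509, 4, 80)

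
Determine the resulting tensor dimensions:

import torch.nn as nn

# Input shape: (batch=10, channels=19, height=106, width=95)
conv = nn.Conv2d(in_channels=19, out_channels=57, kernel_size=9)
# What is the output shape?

Input shape: (10, 19, 106, 95)
Output shape: (10, 57, 98, 87)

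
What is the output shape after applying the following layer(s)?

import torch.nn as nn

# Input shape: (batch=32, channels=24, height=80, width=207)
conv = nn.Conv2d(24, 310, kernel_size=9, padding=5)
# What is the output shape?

Input shape: (32, 24, 80, 207)
Output shape: (32, 310, 82, 209)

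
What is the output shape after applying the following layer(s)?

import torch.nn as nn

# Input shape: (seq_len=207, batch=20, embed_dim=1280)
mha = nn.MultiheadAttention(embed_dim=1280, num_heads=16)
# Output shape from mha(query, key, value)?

Input shape: (207, 20, 1280)
Output shape: (207, 20, 1280)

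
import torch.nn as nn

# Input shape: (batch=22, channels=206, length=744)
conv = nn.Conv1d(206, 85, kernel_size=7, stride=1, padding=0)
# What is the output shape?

Input shape: (22, 206, 744)
Output shape: (22, 85, 738)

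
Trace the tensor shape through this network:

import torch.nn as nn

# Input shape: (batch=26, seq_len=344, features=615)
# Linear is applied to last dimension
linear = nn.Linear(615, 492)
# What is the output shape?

Input shape: (26, 344, 615)
Output shape: (26, 344, 492)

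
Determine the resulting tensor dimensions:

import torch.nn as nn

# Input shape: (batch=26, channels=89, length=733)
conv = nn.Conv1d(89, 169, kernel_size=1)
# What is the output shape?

Input shape: (26, 89, 733)
Output shape: (26, 169, 733)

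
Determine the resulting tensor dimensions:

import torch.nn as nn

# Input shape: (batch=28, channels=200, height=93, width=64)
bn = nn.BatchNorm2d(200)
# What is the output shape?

Input shape: (28, 200, 93, 64)
Output shape: (28, 200, 93, 64)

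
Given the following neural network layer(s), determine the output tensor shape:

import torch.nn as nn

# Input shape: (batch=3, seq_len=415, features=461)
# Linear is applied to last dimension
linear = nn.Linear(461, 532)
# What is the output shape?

Input shape: (3, 415, 461)
Output shape: (3, 415, 532)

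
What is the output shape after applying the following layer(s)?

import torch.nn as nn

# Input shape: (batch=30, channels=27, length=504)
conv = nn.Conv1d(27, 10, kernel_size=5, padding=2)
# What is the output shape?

Input shape: (30, 27, 504)
Output shape: (30, 10, 504)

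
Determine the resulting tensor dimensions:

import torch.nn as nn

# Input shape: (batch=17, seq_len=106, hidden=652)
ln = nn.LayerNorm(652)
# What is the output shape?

Input shape: (17, 106, 652)
Output shape: (17, 106, 652)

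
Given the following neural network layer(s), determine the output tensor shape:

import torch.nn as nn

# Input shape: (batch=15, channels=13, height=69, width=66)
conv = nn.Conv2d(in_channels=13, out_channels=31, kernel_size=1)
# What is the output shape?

Input shape: (15, 13, 69, 66)
Output shape: (15, 31, 69, 66)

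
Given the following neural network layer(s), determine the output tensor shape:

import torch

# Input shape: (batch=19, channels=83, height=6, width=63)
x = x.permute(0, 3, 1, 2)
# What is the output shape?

Input shape: (19, 83, 6, 63)
Output shape: (19, 63, 83, 6)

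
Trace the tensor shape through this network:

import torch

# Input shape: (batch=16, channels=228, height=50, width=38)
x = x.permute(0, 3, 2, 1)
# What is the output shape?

Input shape: (16, 228, 50, 38)
Output shape: (16, 38, 50, 228)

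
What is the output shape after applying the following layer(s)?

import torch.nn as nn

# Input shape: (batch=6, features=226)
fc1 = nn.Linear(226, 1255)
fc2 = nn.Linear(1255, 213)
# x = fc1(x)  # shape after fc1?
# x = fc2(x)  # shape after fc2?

Input shape: (6, 226)
  -> after fc1: (6, 1255)
Output shape: (6, 213)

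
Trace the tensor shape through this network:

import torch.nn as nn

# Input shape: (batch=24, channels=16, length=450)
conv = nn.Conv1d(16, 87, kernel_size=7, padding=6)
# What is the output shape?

Input shape: (24, 16, 450)
Output shape: (24, 87, 456)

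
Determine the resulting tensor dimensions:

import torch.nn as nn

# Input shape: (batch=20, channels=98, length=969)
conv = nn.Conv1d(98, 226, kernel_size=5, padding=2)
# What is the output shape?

Input shape: (20, 98, 969)
Output shape: (20, 226, 969)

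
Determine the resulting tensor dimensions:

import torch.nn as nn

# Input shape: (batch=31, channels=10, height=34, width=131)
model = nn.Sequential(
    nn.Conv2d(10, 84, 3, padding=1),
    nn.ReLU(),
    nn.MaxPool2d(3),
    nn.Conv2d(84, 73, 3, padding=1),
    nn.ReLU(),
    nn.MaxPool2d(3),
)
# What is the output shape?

Input shape: (31, 10, 34, 131)
  -> after first Conv2d: (31, 84, 34, 131)
  -> after first MaxPool2d: (31, 84, 11, 43)
  -> after second Conv2d: (31, 73, 11, 43)
Output shape: (31, 73, 3, 14)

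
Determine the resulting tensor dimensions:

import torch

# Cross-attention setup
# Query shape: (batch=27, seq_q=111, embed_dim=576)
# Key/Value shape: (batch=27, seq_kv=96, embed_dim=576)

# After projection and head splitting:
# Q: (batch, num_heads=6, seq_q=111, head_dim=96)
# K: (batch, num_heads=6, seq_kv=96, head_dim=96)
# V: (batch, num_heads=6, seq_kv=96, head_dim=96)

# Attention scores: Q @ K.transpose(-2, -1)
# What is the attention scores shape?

Input shape: (27, 111, 576)
Output shape: (27, 6, 111, 96)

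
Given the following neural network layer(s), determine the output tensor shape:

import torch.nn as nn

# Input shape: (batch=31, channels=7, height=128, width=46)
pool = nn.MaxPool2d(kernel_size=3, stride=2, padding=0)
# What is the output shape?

Input shape: (31, 7, 128, 46)
Output shape: (31, 7, 63, 22)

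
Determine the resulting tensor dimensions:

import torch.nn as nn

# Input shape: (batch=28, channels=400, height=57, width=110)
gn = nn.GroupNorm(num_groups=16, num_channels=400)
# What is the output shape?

Input shape: (28, 400, 57, 110)
Output shape: (28, 400, 57, 110)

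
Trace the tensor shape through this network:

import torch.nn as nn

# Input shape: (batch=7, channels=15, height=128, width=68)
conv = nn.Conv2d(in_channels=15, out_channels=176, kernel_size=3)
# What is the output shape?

Input shape: (7, 15, 128, 68)
Output shape: (7, 176, 126, 66)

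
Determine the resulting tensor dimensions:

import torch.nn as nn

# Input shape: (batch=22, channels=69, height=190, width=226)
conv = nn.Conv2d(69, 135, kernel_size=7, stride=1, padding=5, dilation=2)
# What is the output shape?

Input shape: (22, 69, 190, 226)
Output shape: (22, 135, 188, 224)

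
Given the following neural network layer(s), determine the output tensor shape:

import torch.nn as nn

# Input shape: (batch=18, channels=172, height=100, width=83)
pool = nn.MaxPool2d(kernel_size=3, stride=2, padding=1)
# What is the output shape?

Input shape: (18, 172, 100, 83)
Output shape: (18, 172, 50, 42)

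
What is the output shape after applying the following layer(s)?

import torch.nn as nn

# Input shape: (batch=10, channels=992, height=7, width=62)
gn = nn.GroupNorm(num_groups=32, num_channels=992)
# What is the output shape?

Input shape: (10, 992, 7, 62)
Output shape: (10, 992, 7, 62)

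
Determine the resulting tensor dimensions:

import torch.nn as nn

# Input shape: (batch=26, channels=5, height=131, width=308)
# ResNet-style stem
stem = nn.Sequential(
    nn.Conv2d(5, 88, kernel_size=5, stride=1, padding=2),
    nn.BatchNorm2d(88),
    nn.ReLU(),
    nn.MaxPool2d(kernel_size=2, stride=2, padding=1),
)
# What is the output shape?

Input shape: (26, 5, 131, 308)
  -> after Conv2d 5x5 stride=1: (26, 88, 131, 308)
Output shape: (26, 88, 66, 155)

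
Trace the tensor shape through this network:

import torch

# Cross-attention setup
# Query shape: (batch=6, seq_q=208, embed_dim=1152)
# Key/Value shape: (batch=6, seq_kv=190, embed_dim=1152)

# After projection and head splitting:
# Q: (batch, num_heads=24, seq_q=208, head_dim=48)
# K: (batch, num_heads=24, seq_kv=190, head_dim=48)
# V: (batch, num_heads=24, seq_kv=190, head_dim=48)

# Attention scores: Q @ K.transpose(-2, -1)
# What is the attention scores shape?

Input shape: (6, 208, 1152)
Output shape: (6, 24, 208, 190)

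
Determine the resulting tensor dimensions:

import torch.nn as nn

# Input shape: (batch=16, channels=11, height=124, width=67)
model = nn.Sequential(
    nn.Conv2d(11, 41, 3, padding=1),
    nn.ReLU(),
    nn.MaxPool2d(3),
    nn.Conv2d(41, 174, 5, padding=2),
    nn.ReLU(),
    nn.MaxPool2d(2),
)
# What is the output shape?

Input shape: (16, 11, 124, 67)
  -> after first Conv2d: (16, 41, 124, 67)
  -> after first MaxPool2d: (16, 41, 41, 22)
  -> after second Conv2d: (16, 174, 41, 22)
Output shape: (16, 174, 20, 11)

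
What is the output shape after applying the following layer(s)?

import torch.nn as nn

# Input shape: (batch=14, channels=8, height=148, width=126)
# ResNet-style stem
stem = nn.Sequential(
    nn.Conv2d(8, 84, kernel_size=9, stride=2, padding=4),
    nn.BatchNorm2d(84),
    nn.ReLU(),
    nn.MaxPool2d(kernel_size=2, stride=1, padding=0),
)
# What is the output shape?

Input shape: (14, 8, 148, 126)
  -> after Conv2d 9x9 stride=2: (14, 84, 74, 63)
Output shape: (14, 84, 73, 62)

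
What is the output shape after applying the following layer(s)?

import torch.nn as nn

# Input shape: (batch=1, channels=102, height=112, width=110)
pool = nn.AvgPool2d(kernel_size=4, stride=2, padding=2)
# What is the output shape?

Input shape: (1, 102, 112, 110)
Output shape: (1, 102, 57, 56)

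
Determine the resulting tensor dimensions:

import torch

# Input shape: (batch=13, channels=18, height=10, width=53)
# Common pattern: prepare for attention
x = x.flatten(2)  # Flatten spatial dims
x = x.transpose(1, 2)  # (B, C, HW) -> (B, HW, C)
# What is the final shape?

Input shape: (13, 18, 10, 53)
  -> after flatten(2): (13, 18, 530)
Output shape: (13, 530, 18)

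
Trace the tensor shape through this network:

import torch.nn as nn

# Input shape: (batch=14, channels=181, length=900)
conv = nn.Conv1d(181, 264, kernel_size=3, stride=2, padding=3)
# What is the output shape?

Input shape: (14, 181, 900)
Output shape: (14, 264, 452)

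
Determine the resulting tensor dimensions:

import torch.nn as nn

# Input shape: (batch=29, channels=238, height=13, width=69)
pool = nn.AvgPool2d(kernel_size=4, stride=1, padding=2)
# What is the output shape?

Input shape: (29, 238, 13, 69)
Output shape: (29, 238, 14, 70)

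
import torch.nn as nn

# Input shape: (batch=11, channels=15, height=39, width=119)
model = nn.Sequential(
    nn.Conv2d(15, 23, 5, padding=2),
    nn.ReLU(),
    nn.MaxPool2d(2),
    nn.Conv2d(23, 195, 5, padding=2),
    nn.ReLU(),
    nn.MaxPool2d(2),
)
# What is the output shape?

Input shape: (11, 15, 39, 119)
  -> after first Conv2d: (11, 23, 39, 119)
  -> after first MaxPool2d: (11, 23, 19, 59)
  -> after second Conv2d: (11, 195, 19, 59)
Output shape: (11, 195, 9, 29)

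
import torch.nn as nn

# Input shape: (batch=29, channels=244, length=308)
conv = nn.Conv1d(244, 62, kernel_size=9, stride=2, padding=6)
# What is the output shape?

Input shape: (29, 244, 308)
Output shape: (29, 62, 156)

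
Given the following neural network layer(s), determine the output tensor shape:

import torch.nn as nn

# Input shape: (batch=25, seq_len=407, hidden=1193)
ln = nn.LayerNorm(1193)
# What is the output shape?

Input shape: (25, 407, 1193)
Output shape: (25, 407, 1193)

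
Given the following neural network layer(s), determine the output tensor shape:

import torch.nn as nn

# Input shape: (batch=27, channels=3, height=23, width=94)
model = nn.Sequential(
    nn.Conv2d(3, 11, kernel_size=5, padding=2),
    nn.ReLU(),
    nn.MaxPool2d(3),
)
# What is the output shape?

Input shape: (27, 3, 23, 94)
  -> after Conv2d: (27, 11, 23, 94)
  -> after ReLU: (27, 11, 23, 94)
Output shape: (27, 11, 7, 31)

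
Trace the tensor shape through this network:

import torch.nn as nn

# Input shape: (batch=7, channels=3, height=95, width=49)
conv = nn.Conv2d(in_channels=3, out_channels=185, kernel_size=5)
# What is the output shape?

Input shape: (7, 3, 95, 49)
Output shape: (7, 185, 91, 45)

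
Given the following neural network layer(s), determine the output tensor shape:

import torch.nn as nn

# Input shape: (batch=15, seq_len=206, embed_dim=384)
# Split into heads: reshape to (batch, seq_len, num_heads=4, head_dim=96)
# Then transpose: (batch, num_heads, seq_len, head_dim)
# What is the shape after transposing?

Input shape: (15, 206, 384)
  -> after reshape: (15, 206, 4, 96)
Output shape: (15, 4, 206, 96)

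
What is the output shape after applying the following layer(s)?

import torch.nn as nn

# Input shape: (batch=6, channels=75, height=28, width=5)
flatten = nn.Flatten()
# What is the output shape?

Input shape: (6, 75, 28, 5)
Output shape: (6, 10500)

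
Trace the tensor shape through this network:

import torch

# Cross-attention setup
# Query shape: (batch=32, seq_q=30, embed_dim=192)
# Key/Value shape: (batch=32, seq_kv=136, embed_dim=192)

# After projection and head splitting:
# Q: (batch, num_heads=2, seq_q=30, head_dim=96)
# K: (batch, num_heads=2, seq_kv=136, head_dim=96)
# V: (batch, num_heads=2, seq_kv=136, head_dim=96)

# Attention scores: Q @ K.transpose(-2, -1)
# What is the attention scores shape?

Input shape: (32, 30, 192)
Output shape: (32, 2, 30, 136)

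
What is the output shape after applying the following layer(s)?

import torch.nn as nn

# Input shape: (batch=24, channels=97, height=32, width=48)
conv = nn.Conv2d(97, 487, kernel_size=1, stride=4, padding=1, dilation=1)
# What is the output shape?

Input shape: (24, 97, 32, 48)
Output shape: (24, 487, 9, 13)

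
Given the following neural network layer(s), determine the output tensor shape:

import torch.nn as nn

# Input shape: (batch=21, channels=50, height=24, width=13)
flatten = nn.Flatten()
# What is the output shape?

Input shape: (21, 50, 24, 13)
Output shape: (21, 15600)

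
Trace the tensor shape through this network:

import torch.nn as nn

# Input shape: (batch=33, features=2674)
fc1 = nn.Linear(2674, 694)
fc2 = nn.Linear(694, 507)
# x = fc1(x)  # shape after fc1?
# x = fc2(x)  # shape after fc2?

Input shape: (33, 2674)
  -> after fc1: (33, 694)
Output shape: (33, 507)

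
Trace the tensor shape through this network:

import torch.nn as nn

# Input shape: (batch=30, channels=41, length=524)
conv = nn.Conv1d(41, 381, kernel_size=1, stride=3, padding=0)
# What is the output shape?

Input shape: (30, 41, 524)
Output shape: (30, 381, 175)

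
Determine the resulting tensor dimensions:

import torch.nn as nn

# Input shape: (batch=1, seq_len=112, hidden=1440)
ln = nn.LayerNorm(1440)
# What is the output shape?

Input shape: (1, 112, 1440)
Output shape: (1, 112, 1440)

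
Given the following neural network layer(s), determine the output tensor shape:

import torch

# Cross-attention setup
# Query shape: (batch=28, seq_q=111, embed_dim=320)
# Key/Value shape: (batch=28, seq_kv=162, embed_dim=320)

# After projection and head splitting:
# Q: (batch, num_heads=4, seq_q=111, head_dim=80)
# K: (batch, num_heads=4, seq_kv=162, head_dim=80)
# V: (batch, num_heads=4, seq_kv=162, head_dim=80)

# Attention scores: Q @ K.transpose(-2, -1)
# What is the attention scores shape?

Input shape: (28, 111, 320)
Output shape: (28, 4, 111, 162)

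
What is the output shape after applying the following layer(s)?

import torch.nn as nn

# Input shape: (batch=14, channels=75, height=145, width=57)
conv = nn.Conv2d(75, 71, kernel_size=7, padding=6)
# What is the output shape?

Input shape: (14, 75, 145, 57)
Output shape: (14, 71, 151, 63)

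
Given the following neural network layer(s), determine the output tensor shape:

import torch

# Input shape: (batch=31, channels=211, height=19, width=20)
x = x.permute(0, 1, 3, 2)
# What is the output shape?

Input shape: (31, 211, 19, 20)
Output shape: (31, 211, 20, 19)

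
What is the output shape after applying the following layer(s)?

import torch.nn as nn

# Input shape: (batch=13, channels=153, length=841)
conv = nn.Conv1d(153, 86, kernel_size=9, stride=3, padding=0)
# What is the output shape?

Input shape: (13, 153, 841)
Output shape: (13, 86, 278)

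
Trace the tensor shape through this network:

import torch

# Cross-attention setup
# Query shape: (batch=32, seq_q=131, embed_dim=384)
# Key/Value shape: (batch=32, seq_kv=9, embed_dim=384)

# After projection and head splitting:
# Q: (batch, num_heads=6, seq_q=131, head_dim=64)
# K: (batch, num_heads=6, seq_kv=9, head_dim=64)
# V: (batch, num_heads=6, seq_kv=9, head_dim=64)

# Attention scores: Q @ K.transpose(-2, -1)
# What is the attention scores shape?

Input shape: (32, 131, 384)
Output shape: (32, 6, 131, 9)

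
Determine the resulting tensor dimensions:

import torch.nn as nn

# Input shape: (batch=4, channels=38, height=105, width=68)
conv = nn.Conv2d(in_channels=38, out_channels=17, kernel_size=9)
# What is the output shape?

Input shape: (4, 38, 105, 68)
Output shape: (4, 17, 97, 60)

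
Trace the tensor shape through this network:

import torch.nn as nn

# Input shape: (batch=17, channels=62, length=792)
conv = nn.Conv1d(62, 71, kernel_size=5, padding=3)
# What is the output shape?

Input shape: (17, 62, 792)
Output shape: (17, 71, 794)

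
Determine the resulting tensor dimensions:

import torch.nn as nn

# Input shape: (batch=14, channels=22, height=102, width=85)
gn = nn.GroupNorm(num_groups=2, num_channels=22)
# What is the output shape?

Input shape: (14, 22, 102, 85)
Output shape: (14, 22, 102, 85)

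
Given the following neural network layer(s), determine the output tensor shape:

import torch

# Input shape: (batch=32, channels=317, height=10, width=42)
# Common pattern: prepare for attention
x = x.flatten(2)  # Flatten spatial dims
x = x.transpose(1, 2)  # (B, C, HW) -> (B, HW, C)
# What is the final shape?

Input shape: (32, 317, 10, 42)
  -> after flatten(2): (32, 317, 420)
Output shape: (32, 420, 317)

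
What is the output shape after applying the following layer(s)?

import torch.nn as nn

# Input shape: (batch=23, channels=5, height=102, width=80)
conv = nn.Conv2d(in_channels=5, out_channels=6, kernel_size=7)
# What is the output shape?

Input shape: (23, 5, 102, 80)
Output shape: (23, 6, 96, 74)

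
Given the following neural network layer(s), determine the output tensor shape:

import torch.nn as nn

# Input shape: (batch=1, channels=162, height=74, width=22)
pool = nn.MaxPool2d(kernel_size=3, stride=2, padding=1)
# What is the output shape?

Input shape: (1, 162, 74, 22)
Output shape: (1, 162, 37, 11)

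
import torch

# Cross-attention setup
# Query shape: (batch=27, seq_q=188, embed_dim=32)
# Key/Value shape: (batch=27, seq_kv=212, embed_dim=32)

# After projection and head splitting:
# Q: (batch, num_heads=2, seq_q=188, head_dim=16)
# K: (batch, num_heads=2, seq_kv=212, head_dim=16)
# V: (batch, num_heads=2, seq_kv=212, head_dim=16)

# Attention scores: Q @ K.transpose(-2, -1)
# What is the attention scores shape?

Input shape: (27, 188, 32)
Output shape: (27, 2, 188, 212)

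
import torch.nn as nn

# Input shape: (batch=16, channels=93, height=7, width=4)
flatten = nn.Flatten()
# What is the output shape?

Input shape: (16, 93, 7, 4)
Output shape: (16, 2604)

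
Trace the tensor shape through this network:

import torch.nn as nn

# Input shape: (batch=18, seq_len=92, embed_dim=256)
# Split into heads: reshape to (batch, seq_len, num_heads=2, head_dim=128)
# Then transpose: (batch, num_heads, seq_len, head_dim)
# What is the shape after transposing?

Input shape: (18, 92, 256)
  -> after reshape: (18, 92, 2, 128)
Output shape: (18, 2, 92, 128)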